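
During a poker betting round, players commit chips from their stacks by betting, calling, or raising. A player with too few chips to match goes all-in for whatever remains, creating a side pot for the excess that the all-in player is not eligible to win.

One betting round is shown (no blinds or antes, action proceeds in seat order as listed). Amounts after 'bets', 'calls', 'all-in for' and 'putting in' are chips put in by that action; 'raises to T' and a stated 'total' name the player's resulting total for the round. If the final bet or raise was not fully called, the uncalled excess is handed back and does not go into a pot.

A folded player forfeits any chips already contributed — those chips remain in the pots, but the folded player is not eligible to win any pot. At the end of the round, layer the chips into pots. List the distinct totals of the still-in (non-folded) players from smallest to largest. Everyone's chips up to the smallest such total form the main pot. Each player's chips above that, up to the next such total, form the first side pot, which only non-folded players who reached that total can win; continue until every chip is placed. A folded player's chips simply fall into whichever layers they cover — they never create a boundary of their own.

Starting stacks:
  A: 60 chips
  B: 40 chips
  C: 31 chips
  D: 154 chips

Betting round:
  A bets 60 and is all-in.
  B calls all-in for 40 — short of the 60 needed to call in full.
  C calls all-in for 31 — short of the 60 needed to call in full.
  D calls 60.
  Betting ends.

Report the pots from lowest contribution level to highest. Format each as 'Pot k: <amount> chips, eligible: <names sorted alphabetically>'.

Pot 1: 124 chips, eligible: A, B, C, D
Pot 2: 27 chips, eligible: A, B, D
Pot 3: 40 chips, eligible: A, D

Derivation:
Contributions: A=60, B=40, C=31, D=60
Pot levels (distinct totals of non-folded players): 31, 40, 60
Layer 1-31: 31 each from A, B, C, D = 31*4 = 124 chips; eligible A, B, C, D
Layer 32-40: 9 each from A, B, D = 9*3 = 27 chips; eligible A, B, D
Layer 41-60: 20 each from A, D = 20*2 = 40 chips; eligible A, D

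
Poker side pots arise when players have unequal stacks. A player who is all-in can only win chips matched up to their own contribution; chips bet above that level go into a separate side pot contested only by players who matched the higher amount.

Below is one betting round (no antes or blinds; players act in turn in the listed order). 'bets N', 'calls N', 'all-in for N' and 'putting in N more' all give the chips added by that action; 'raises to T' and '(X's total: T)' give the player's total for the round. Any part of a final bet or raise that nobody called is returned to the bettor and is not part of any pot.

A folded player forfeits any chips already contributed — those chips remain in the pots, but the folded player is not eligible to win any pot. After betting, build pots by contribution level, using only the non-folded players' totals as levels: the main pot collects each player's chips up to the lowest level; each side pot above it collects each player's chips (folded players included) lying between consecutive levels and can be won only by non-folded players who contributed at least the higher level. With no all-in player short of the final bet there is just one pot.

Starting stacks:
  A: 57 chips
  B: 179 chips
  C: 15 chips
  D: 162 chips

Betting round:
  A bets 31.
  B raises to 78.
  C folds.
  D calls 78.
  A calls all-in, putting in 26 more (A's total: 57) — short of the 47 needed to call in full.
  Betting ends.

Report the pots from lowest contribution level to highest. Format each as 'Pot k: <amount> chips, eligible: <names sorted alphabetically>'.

Pot 1: 171 chips, eligible: A, B, D
Pot 2: 42 chips, eligible: B, D

Derivation:
Contributions: A=57, B=78, D=78
Folded: C
Pot levels (distinct totals of non-folded players): 57, 78
Layer 1-57: 57 each from A, B, D = 57*3 = 171 chips; eligible A, B, D
Layer 58-78: 21 each from B, D = 21*2 = 42 chips; eligible B, D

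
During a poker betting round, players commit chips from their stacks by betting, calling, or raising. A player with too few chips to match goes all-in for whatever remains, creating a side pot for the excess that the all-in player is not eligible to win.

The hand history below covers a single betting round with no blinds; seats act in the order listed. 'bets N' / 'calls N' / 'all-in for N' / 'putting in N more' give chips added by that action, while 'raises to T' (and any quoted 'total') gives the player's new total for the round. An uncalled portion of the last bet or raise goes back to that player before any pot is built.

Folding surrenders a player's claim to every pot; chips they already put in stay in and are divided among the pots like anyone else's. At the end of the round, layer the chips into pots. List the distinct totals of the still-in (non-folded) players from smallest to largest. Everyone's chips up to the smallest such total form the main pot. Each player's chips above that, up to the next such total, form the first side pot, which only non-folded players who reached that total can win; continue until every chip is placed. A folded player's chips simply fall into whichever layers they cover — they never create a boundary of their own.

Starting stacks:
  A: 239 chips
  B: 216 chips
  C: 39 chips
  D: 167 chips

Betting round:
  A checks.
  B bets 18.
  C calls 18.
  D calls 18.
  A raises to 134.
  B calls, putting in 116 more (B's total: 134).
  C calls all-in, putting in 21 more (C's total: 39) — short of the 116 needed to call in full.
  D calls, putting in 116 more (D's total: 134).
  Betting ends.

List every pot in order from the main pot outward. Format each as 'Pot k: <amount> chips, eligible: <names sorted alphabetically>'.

Contributions: A=134, B=134, C=39, D=134
Pot levels (distinct totals of non-folded players): 39, 134
Layer 1-39: 39 each from A, B, C, D = 39*4 = 156 chips; eligible A, B, C, D
Layer 40-134: 95 each from A, B, D = 95*3 = 285 chips; eligible A, B, D

Pot 1: 156 chips, eligible: A, B, C, D
Pot 2: 285 chips, eligible: A, B, D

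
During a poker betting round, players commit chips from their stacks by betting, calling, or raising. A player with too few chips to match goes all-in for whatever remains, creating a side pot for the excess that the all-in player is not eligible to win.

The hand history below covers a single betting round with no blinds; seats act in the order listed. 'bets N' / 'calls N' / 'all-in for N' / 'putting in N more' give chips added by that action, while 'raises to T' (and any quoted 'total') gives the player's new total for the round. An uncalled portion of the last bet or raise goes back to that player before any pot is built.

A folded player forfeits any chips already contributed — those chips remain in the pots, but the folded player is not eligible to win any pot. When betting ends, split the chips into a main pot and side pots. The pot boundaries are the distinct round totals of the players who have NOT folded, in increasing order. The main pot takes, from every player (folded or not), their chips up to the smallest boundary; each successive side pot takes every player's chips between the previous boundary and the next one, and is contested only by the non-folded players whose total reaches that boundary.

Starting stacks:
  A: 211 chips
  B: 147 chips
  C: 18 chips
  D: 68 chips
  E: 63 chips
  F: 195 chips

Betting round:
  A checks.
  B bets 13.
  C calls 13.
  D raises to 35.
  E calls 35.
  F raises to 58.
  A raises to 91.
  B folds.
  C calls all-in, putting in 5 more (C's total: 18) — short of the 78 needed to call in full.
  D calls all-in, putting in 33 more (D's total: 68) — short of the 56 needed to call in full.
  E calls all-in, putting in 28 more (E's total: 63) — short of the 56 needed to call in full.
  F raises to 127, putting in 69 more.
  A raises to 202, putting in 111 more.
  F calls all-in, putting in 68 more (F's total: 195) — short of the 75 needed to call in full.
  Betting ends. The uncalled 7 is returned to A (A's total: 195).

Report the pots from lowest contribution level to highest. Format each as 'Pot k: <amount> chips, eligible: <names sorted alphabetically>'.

Contributions (after 7 returned to A): A=195, B=13, C=18, D=68, E=63, F=195
Folded: B
Pot levels (distinct totals of non-folded players): 18, 63, 68, 195
Layer 1-18: A 18 + B 13 + C 18 + D 18 + E 18 + F 18 = 103 chips; eligible A, C, D, E, F
Layer 19-63: 45 each from A, D, E, F = 45*4 = 180 chips; eligible A, D, E, F
Layer 64-68: 5 each from A, D, F = 5*3 = 15 chips; eligible A, D, F
Layer 69-195: 127 each from A, F = 127*2 = 254 chips; eligible A, F

Pot 1: 103 chips, eligible: A, C, D, E, F
Pot 2: 180 chips, eligible: A, D, E, F
Pot 3: 15 chips, eligible: A, D, F
Pot 4: 254 chips, eligible: A, F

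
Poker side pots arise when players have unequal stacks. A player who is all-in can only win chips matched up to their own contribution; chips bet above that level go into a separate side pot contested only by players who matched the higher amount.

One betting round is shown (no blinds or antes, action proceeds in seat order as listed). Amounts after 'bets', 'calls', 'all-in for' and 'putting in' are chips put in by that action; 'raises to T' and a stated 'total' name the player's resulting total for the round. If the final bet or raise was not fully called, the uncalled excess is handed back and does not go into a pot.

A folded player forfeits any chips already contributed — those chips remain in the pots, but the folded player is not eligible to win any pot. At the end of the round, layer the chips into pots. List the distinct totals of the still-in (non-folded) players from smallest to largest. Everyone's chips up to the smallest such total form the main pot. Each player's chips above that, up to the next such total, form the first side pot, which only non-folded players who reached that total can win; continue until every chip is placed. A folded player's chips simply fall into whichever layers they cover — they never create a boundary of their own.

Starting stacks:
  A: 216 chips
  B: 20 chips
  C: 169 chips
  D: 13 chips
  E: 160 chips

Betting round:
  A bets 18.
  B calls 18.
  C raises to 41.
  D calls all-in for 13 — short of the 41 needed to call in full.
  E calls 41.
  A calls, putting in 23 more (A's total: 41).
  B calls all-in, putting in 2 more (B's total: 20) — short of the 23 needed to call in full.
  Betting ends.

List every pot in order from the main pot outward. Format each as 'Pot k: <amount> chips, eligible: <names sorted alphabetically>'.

Pot 1: 65 chips, eligible: A, B, C, D, E
Pot 2: 28 chips, eligible: A, B, C, E
Pot 3: 63 chips, eligible: A, C, E

Derivation:
Contributions: A=41, B=20, C=41, D=13, E=41
Pot levels (distinct totals of non-folded players): 13, 20, 41
Layer 1-13: 13 each from A, B, C, D, E = 13*5 = 65 chips; eligible A, B, C, D, E
Layer 14-20: 7 each from A, B, C, E = 7*4 = 28 chips; eligible A, B, C, E
Layer 21-41: 21 each from A, C, E = 21*3 = 63 chips; eligible A, C, E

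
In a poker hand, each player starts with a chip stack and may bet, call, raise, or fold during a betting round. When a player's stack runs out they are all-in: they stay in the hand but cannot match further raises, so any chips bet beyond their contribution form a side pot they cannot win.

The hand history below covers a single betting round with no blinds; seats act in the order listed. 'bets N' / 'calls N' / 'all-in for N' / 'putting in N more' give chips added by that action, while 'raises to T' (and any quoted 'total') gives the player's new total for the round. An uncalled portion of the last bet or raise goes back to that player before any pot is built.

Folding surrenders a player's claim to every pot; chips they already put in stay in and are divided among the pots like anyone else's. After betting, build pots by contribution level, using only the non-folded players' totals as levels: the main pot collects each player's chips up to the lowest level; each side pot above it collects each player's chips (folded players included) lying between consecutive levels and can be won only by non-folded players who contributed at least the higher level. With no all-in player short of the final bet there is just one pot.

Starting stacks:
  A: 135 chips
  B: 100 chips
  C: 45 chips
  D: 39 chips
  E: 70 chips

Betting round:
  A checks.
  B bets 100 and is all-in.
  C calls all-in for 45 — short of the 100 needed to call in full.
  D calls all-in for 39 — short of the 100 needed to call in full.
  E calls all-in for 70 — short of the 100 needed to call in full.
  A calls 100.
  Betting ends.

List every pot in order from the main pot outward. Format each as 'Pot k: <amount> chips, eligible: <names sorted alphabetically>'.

Pot 1: 195 chips, eligible: A, B, C, D, E
Pot 2: 24 chips, eligible: A, B, C, E
Pot 3: 75 chips, eligible: A, B, E
Pot 4: 60 chips, eligible: A, B

Derivation:
Contributions: A=100, B=100, C=45, D=39, E=70
Pot levels (distinct totals of non-folded players): 39, 45, 70, 100
Layer 1-39: 39 each from A, B, C, D, E = 39*5 = 195 chips; eligible A, B, C, D, E
Layer 40-45: 6 each from A, B, C, E = 6*4 = 24 chips; eligible A, B, C, E
Layer 46-70: 25 each from A, B, E = 25*3 = 75 chips; eligible A, B, E
Layer 71-100: 30 each from A, B = 30*2 = 60 chips; eligible A, B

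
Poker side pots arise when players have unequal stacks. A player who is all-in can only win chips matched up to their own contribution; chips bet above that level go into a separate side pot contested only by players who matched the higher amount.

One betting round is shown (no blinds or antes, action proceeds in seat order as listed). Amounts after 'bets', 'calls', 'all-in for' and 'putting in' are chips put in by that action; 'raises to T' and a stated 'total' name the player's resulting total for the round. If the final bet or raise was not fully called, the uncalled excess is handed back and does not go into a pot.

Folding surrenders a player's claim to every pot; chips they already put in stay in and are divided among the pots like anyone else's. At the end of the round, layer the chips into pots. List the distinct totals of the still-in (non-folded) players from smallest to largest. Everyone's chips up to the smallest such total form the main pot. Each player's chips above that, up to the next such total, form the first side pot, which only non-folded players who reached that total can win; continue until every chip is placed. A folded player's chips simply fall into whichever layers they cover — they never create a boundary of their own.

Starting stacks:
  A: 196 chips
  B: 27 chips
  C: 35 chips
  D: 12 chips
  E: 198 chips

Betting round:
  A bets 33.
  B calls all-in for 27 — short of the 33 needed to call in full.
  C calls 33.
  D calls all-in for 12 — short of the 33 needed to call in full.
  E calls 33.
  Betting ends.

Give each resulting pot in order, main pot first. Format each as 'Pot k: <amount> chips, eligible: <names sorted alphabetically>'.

Contributions: A=33, B=27, C=33, D=12, E=33
Pot levels (distinct totals of non-folded players): 12, 27, 33
Layer 1-12: 12 each from A, B, C, D, E = 12*5 = 60 chips; eligible A, B, C, D, E
Layer 13-27: 15 each from A, B, C, E = 15*4 = 60 chips; eligible A, B, C, E
Layer 28-33: 6 each from A, C, E = 6*3 = 18 chips; eligible A, C, E

Pot 1: 60 chips, eligible: A, B, C, D, E
Pot 2: 60 chips, eligible: A, B, C, E
Pot 3: 18 chips, eligible: A, C, E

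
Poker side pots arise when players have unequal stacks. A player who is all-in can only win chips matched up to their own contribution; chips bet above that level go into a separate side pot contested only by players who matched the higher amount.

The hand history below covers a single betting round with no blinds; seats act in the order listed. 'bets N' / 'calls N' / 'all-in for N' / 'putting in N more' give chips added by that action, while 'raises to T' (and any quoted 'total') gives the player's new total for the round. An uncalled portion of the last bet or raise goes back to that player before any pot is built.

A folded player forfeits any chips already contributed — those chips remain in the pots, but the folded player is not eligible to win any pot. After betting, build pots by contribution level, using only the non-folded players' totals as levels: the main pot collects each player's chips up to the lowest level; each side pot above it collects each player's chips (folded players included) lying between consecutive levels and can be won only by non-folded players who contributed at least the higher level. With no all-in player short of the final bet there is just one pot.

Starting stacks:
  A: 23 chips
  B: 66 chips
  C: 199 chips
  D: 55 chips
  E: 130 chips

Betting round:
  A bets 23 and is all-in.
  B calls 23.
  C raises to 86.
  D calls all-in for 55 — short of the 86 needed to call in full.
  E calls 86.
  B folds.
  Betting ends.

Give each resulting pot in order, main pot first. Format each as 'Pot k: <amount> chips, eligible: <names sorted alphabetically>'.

Contributions: A=23, B=23, C=86, D=55, E=86
Folded: B
Pot levels (distinct totals of non-folded players): 23, 55, 86
Layer 1-23: 23 each from A, B, C, D, E = 23*5 = 115 chips; eligible A, C, D, E
Layer 24-55: 32 each from C, D, E = 32*3 = 96 chips; eligible C, D, E
Layer 56-86: 31 each from C, E = 31*2 = 62 chips; eligible C, E

Pot 1: 115 chips, eligible: A, C, D, E
Pot 2: 96 chips, eligible: C, D, E
Pot 3: 62 chips, eligible: C, E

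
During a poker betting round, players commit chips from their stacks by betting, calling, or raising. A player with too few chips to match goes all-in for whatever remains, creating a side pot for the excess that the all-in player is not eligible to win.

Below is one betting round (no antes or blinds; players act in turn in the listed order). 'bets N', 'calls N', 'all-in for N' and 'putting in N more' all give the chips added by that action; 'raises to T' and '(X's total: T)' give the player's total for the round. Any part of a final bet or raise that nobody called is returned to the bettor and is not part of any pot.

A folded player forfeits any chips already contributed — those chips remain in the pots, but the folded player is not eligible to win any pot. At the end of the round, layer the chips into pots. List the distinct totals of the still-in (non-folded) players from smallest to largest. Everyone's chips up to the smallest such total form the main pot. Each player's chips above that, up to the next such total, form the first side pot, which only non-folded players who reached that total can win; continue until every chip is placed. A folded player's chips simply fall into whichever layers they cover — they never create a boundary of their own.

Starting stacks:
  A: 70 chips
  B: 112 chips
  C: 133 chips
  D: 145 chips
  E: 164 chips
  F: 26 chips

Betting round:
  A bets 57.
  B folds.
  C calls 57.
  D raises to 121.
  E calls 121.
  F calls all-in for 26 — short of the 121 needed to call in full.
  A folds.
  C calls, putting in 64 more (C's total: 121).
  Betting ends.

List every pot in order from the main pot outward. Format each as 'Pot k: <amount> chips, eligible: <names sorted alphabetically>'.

Contributions: A=57, C=121, D=121, E=121, F=26
Folded: A, B
Pot levels (distinct totals of non-folded players): 26, 121
Layer 1-26: 26 each from A, C, D, E, F = 26*5 = 130 chips; eligible C, D, E, F
Layer 27-121: A 31 + C 95 + D 95 + E 95 = 316 chips; eligible C, D, E

Pot 1: 130 chips, eligible: C, D, E, F
Pot 2: 316 chips, eligible: C, D, E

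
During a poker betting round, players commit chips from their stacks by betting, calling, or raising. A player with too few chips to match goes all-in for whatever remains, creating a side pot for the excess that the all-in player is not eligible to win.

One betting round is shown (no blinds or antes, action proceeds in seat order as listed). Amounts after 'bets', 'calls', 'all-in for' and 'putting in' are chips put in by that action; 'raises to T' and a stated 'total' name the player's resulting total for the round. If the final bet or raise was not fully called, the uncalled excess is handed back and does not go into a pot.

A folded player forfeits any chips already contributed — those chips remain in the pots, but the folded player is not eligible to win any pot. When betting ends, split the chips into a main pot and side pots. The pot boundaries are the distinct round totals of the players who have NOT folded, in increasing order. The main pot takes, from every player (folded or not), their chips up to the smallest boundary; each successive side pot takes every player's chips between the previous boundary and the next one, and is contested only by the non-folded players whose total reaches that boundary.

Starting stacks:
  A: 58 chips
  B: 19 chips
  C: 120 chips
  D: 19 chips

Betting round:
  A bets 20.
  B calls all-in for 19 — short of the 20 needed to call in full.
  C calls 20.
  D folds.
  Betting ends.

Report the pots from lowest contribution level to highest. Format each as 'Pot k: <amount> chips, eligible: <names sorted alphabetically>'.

Pot 1: 57 chips, eligible: A, B, C
Pot 2: 2 chips, eligible: A, C

Derivation:
Contributions: A=20, B=19, C=20
Folded: D
Pot levels (distinct totals of non-folded players): 19, 20
Layer 1-19: 19 each from A, B, C = 19*3 = 57 chips; eligible A, B, C
Layer 20-20: 1 each from A, C = 1*2 = 2 chips; eligible A, C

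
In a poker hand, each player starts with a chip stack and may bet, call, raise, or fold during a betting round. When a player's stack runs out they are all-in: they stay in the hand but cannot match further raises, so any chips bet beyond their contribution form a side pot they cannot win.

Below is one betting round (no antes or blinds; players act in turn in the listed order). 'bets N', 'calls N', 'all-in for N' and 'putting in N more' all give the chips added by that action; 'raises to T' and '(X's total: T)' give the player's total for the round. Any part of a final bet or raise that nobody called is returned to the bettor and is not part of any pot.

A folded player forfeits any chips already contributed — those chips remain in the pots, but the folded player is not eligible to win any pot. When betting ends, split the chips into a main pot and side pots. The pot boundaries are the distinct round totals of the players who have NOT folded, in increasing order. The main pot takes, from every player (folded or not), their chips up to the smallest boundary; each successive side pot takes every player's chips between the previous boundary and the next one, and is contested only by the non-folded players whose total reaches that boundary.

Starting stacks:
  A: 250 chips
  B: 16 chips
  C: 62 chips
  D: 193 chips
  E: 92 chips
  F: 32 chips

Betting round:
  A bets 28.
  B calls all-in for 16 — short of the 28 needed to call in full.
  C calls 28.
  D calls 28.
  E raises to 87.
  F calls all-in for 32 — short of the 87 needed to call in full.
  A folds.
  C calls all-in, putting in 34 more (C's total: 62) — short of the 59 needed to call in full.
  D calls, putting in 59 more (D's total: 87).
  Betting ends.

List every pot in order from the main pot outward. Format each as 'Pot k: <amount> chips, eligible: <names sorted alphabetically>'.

Pot 1: 96 chips, eligible: B, C, D, E, F
Pot 2: 76 chips, eligible: C, D, E, F
Pot 3: 90 chips, eligible: C, D, E
Pot 4: 50 chips, eligible: D, E

Derivation:
Contributions: A=28, B=16, C=62, D=87, E=87, F=32
Folded: A
Pot levels (distinct totals of non-folded players): 16, 32, 62, 87
Layer 1-16: 16 each from A, B, C, D, E, F = 16*6 = 96 chips; eligible B, C, D, E, F
Layer 17-32: A 12 + C 16 + D 16 + E 16 + F 16 = 76 chips; eligible C, D, E, F
Layer 33-62: 30 each from C, D, E = 30*3 = 90 chips; eligible C, D, E
Layer 63-87: 25 each from D, E = 25*2 = 50 chips; eligible D, E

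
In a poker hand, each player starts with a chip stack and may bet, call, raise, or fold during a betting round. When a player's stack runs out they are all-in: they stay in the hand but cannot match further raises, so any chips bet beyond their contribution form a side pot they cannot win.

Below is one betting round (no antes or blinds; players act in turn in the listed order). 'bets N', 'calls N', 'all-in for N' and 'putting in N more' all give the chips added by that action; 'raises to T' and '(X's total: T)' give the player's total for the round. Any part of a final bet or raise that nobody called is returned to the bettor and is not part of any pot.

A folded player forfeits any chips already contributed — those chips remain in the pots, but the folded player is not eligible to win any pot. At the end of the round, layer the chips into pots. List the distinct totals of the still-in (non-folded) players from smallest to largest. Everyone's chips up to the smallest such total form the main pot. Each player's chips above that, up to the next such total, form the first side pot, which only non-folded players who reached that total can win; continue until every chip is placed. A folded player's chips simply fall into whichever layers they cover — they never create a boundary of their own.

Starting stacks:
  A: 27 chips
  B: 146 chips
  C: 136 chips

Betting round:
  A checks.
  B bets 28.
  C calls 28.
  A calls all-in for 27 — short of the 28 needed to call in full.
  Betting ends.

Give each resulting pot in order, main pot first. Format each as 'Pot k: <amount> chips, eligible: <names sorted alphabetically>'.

Pot 1: 81 chips, eligible: A, B, C
Pot 2: 2 chips, eligible: B, C

Derivation:
Contributions: A=27, B=28, C=28
Pot levels (distinct totals of non-folded players): 27, 28
Layer 1-27: 27 each from A, B, C = 27*3 = 81 chips; eligible A, B, C
Layer 28-28: 1 each from B, C = 1*2 = 2 chips; eligible B, C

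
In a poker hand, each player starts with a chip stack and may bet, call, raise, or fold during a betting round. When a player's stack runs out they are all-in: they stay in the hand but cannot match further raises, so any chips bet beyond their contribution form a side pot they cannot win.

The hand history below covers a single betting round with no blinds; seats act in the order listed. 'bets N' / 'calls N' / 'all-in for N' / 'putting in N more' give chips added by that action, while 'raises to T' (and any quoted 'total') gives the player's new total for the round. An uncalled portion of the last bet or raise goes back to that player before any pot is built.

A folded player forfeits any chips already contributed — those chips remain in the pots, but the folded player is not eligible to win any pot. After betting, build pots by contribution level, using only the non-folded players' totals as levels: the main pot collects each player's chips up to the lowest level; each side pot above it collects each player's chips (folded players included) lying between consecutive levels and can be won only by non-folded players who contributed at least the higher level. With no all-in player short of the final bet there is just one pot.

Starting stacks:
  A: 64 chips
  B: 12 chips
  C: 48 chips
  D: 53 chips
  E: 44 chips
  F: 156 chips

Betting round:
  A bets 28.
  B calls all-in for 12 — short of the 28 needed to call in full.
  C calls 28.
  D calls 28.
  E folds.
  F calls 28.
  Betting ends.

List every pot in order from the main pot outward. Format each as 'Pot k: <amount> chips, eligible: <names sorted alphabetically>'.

Pot 1: 60 chips, eligible: A, B, C, D, F
Pot 2: 64 chips, eligible: A, C, D, F

Derivation:
Contributions: A=28, B=12, C=28, D=28, F=28
Folded: E
Pot levels (distinct totals of non-folded players): 12, 28
Layer 1-12: 12 each from A, B, C, D, F = 12*5 = 60 chips; eligible A, B, C, D, F
Layer 13-28: 16 each from A, C, D, F = 16*4 = 64 chips; eligible A, C, D, F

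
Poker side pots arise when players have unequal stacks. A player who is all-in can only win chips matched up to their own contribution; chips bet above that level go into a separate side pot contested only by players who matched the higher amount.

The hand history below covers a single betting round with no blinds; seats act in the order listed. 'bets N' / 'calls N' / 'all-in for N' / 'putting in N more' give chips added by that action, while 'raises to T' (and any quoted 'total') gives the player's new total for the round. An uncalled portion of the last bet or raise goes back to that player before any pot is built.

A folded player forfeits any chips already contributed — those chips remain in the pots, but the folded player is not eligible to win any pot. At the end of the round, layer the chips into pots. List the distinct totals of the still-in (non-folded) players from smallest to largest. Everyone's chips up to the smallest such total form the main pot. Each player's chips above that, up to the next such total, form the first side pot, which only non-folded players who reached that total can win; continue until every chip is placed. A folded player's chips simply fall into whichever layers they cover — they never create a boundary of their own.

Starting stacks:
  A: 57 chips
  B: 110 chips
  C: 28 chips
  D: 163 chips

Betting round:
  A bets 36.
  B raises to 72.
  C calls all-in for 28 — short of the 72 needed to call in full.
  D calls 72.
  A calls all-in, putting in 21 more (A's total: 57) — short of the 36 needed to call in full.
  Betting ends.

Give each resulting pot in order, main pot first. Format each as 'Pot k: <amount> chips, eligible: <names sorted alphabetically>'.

Contributions: A=57, B=72, C=28, D=72
Pot levels (distinct totals of non-folded players): 28, 57, 72
Layer 1-28: 28 each from A, B, C, D = 28*4 = 112 chips; eligible A, B, C, D
Layer 29-57: 29 each from A, B, D = 29*3 = 87 chips; eligible A, B, D
Layer 58-72: 15 each from B, D = 15*2 = 30 chips; eligible B, D

Pot 1: 112 chips, eligible: A, B, C, D
Pot 2: 87 chips, eligible: A, B, D
Pot 3: 30 chips, eligible: B, D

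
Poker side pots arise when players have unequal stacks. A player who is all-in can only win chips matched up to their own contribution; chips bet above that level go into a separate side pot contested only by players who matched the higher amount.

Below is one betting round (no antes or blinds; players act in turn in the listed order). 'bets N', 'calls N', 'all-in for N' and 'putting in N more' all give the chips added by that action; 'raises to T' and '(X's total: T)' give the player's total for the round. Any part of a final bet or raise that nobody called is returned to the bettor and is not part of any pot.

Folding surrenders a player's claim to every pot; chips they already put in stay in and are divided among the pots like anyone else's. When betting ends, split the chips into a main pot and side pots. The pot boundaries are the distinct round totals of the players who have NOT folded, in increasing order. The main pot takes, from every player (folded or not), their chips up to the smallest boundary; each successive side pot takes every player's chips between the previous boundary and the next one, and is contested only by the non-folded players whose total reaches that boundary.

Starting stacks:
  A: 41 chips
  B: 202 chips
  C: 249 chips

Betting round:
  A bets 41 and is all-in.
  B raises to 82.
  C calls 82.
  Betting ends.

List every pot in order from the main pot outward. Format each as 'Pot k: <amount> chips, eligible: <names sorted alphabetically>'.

Pot 1: 123 chips, eligible: A, B, C
Pot 2: 82 chips, eligible: B, C

Derivation:
Contributions: A=41, B=82, C=82
Pot levels (distinct totals of non-folded players): 41, 82
Layer 1-41: 41 each from A, B, C = 41*3 = 123 chips; eligible A, B, C
Layer 42-82: 41 each from B, C = 41*2 = 82 chips; eligible B, C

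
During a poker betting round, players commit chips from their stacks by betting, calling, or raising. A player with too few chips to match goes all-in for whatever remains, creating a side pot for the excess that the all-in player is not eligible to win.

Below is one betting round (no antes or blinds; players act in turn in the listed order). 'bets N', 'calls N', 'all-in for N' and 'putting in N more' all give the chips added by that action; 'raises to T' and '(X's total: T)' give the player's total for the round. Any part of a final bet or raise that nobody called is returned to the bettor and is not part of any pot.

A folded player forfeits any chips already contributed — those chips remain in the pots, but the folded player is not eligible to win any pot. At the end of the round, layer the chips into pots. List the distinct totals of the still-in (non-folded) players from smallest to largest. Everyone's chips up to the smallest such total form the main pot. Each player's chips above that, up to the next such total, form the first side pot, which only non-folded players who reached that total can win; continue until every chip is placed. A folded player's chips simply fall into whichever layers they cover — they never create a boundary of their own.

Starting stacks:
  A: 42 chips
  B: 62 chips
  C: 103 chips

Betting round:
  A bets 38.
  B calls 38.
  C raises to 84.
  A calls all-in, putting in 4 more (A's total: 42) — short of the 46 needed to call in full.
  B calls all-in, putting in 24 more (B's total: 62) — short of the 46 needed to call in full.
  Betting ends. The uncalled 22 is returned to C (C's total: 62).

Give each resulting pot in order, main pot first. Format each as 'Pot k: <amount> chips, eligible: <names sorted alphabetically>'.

Pot 1: 126 chips, eligible: A, B, C
Pot 2: 40 chips, eligible: B, C

Derivation:
Contributions (after 22 returned to C): A=42, B=62, C=62
Pot levels (distinct totals of non-folded players): 42, 62
Layer 1-42: 42 each from A, B, C = 42*3 = 126 chips; eligible A, B, C
Layer 43-62: 20 each from B, C = 20*2 = 40 chips; eligible B, C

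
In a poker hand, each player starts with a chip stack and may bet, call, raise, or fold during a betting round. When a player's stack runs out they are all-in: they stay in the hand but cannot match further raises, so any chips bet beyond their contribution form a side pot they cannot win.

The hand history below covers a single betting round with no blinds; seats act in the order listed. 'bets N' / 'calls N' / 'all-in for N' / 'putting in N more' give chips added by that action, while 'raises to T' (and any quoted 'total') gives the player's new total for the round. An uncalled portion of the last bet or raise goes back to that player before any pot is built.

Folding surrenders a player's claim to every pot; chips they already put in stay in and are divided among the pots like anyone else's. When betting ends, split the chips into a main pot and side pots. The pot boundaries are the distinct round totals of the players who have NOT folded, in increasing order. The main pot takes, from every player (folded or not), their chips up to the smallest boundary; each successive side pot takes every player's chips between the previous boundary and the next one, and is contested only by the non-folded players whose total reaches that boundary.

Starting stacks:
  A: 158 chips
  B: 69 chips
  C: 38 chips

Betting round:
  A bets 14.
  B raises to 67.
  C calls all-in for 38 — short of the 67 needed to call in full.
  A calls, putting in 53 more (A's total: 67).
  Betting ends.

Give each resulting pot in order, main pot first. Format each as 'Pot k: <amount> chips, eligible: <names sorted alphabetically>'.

Pot 1: 114 chips, eligible: A, B, C
Pot 2: 58 chips, eligible: A, B

Derivation:
Contributions: A=67, B=67, C=38
Pot levels (distinct totals of non-folded players): 38, 67
Layer 1-38: 38 each from A, B, C = 38*3 = 114 chips; eligible A, B, C
Layer 39-67: 29 each from A, B = 29*2 = 58 chips; eligible A, B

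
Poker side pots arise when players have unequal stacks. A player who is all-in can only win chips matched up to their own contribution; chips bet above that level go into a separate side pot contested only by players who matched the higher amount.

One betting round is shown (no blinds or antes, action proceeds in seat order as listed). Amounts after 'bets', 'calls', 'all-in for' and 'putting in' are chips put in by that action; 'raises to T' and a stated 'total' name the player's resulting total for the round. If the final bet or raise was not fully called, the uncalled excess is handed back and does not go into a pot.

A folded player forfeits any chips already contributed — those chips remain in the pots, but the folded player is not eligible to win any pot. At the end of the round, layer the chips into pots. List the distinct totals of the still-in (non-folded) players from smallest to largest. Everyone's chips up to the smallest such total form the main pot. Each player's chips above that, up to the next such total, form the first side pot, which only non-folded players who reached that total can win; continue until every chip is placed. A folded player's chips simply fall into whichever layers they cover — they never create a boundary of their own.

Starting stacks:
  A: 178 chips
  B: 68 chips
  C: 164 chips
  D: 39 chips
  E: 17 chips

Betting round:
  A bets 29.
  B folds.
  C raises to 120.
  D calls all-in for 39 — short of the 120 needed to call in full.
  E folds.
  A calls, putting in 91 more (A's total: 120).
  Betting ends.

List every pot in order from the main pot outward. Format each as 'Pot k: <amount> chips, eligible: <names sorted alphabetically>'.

Contributions: A=120, C=120, D=39
Folded: B, E
Pot levels (distinct totals of non-folded players): 39, 120
Layer 1-39: 39 each from A, C, D = 39*3 = 117 chips; eligible A, C, D
Layer 40-120: 81 each from A, C = 81*2 = 162 chips; eligible A, C

Pot 1: 117 chips, eligible: A, C, D
Pot 2: 162 chips, eligible: A, C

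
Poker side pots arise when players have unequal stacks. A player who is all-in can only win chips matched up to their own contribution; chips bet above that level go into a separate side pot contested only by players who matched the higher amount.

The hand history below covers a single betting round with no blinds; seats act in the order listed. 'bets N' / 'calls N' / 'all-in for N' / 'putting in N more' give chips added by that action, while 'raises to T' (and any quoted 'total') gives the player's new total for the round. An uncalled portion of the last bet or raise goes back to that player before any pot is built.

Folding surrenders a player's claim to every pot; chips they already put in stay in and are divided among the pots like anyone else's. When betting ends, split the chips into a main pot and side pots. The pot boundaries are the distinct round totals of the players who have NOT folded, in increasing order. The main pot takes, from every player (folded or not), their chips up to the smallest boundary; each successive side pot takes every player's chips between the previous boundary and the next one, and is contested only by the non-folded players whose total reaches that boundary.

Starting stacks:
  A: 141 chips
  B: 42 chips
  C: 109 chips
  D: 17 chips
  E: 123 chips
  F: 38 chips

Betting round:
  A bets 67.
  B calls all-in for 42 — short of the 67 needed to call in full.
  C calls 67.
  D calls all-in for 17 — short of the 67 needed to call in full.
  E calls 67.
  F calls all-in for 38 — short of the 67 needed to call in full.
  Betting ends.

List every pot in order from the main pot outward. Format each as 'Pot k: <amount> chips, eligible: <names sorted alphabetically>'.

Contributions: A=67, B=42, C=67, D=17, E=67, F=38
Pot levels (distinct totals of non-folded players): 17, 38, 42, 67
Layer 1-17: 17 each from A, B, C, D, E, F = 17*6 = 102 chips; eligible A, B, C, D, E, F
Layer 18-38: 21 each from A, B, C, E, F = 21*5 = 105 chips; eligible A, B, C, E, F
Layer 39-42: 4 each from A, B, C, E = 4*4 = 16 chips; eligible A, B, C, E
Layer 43-67: 25 each from A, C, E = 25*3 = 75 chips; eligible A, C, E

Pot 1: 102 chips, eligible: A, B, C, D, E, F
Pot 2: 105 chips, eligible: A, B, C, E, F
Pot 3: 16 chips, eligible: A, B, C, E
Pot 4: 75 chips, eligible: A, C, E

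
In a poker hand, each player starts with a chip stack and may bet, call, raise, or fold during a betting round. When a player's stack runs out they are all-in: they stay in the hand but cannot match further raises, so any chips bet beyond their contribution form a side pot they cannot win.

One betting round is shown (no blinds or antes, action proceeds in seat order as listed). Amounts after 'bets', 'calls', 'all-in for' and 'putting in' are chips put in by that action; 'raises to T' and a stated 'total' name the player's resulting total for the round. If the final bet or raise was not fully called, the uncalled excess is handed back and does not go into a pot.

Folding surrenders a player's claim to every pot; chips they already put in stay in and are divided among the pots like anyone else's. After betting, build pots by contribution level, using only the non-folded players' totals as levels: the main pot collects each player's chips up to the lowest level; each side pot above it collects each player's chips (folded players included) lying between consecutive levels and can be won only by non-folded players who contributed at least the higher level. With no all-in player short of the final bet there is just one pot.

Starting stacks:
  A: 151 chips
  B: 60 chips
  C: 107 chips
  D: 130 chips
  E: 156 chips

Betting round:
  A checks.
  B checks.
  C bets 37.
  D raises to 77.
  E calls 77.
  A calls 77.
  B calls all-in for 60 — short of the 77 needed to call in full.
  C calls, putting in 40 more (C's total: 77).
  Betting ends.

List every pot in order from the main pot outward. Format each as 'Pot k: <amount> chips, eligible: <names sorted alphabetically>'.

Contributions: A=77, B=60, C=77, D=77, E=77
Pot levels (distinct totals of non-folded players): 60, 77
Layer 1-60: 60 each from A, B, C, D, E = 60*5 = 300 chips; eligible A, B, C, D, E
Layer 61-77: 17 each from A, C, D, E = 17*4 = 68 chips; eligible A, C, D, E

Pot 1: 300 chips, eligible: A, B, C, D, E
Pot 2: 68 chips, eligible: A, C, D, E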